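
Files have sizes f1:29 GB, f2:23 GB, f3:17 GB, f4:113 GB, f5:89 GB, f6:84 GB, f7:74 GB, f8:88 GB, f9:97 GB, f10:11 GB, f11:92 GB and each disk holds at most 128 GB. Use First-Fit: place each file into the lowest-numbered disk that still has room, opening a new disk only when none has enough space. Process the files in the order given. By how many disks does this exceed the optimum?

First-Fit: [29,23,17,11] [113] [89] [84] [74] [88] [97] [92] → 8 disks.
7 files exceed 64 GB (half the capacity), and no two of those can share a disk, so at least 7 disks are needed.
An optimal packing achieves that bound: [113,11] [97,29] [92,23] [89,17] [88] [84] [74] → 7 disks.
Excess: 8 − 7 = 1.

1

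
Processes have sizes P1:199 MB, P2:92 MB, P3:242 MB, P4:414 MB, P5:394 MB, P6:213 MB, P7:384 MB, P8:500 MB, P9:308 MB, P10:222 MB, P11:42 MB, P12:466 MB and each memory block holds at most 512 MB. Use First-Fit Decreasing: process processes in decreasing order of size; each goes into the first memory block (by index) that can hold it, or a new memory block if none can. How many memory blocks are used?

8

Sorted descending: 500, 466, 414, 394, 384, 308, 242, 222, 213, 199, 92, 42.
Put 500 MB in memory block 1; 12 MB remain.
Put 466 MB in memory block 2; 46 MB remain.
Put 414 MB in memory block 3; 98 MB remain.
Put 394 MB in memory block 4; 118 MB remain.
Put 384 MB in memory block 5; 128 MB remain.
Put 308 MB in memory block 6; 204 MB remain.
Put 242 MB in memory block 7; 270 MB remain.
Put 222 MB in memory block 7; 48 MB remain.
Put 213 MB in memory block 8; 299 MB remain.
Put 199 MB in memory block 6; 5 MB remain.
Put 92 MB in memory block 3; 6 MB remain.
Put 42 MB in memory block 2; 4 MB remain.
Final memory blocks: [500] [466,42] [414,92] [394] [384] [308,199] [242,222] [213].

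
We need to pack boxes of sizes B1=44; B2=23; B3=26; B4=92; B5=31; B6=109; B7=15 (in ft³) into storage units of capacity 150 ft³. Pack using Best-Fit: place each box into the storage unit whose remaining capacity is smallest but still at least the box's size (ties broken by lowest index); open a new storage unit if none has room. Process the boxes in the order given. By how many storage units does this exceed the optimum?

Best-Fit: [44,23,26,31,15] [92] [109] → 3 storage units.
Total size 340 ft³; any packing needs at least ⌈340/150⌉ = 3 storage units.
So 3 is already optimal.

0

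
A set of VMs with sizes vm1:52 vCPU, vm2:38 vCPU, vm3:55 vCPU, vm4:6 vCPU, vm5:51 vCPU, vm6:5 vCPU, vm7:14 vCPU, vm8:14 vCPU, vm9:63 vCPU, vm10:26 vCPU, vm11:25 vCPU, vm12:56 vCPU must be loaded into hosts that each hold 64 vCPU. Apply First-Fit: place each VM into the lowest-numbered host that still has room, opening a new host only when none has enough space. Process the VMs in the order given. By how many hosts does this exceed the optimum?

1

First-Fit: [52,6,5] [38,14] [55] [51] [14,26] [63] [25] [56] → 8 hosts.
Total size 405 vCPU; any packing needs at least ⌈405/64⌉ = 7 hosts.
An optimal packing achieves that bound: [63] [56,6] [55,5] [52] [51] [38,26] [25,14,14] → 7 hosts.
Excess: 8 − 7 = 1.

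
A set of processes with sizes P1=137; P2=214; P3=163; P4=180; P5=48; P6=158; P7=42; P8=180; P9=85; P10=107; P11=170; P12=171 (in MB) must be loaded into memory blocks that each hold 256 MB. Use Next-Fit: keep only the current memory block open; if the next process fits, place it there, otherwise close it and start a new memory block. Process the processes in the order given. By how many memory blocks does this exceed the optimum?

Next-Fit: [137] [214] [163] [180,48] [158,42] [180] [85,107] [170] [171] → 9 memory blocks.
8 processes exceed 128 MB (half the capacity), and no two of those can share a memory block, so at least 8 memory blocks are needed.
An optimal packing achieves that bound: [214,42] [180,48] [180] [171,85] [170] [163] [158] [137,107] → 8 memory blocks.
Excess: 9 − 8 = 1.

1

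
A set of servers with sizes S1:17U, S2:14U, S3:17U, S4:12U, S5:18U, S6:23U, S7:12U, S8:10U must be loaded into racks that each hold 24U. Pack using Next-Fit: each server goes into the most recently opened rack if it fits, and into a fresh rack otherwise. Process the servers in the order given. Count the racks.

7

Put S1 (17U) in rack 1; 7U remain.
Put S2 (14U) in rack 2; 10U remain.
Put S3 (17U) in rack 3; 7U remain.
Put S4 (12U) in rack 4; 12U remain.
Put S5 (18U) in rack 5; 6U remain.
Put S6 (23U) in rack 6; 1U remain.
Put S7 (12U) in rack 7; 12U remain.
Put S8 (10U) in rack 7; 2U remain.
Final racks: [17] [14] [17] [12] [18] [23] [12,10].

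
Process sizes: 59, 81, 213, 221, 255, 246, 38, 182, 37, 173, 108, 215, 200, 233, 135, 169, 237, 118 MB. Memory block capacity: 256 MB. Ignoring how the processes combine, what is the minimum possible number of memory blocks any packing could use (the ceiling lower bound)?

Total size = 59 + 81 + 213 + 221 + 255 + 246 + 38 + 182 + 37 + 173 + 108 + 215 + 200 + 233 + 135 + 169 + 237 + 118 = 2920 MB.
⌈2920 / 256⌉ = 12.

12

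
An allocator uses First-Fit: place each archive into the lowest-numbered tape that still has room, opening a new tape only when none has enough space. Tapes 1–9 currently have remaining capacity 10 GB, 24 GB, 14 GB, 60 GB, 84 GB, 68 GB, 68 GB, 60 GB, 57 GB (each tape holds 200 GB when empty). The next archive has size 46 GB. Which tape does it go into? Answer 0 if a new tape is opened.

Tapes with room: tape 4 (60 GB), tape 5 (84 GB), tape 6 (68 GB), tape 7 (68 GB), tape 8 (60 GB), tape 9 (57 GB).
The first with room is tape 4.

4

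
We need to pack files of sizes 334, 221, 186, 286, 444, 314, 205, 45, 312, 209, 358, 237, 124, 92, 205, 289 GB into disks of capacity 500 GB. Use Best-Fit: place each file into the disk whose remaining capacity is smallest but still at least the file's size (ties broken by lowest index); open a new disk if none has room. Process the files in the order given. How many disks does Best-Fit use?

disk 1: place 334 GB, 166 GB left
disk 2: place 221 GB, 279 GB left
disk 2: place 186 GB, 93 GB left
disk 3: place 286 GB, 214 GB left
disk 4: place 444 GB, 56 GB left
disk 5: place 314 GB, 186 GB left
disk 3: place 205 GB, 9 GB left
disk 4: place 45 GB, 11 GB left
disk 6: place 312 GB, 188 GB left
disk 7: place 209 GB, 291 GB left
disk 8: place 358 GB, 142 GB left
disk 7: place 237 GB, 54 GB left
disk 8: place 124 GB, 18 GB left
disk 2: place 92 GB, 1 GB left
disk 9: place 205 GB, 295 GB left
disk 9: place 289 GB, 6 GB left

9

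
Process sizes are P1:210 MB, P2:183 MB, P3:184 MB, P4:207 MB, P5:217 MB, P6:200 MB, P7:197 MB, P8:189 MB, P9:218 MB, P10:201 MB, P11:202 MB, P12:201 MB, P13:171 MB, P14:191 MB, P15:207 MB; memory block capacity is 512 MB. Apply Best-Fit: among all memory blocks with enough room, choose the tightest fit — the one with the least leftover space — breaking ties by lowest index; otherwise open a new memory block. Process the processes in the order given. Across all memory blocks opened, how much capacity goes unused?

memory block 1: place P1 (210 MB), 302 MB left
memory block 1: place P2 (183 MB), 119 MB left
memory block 2: place P3 (184 MB), 328 MB left
memory block 2: place P4 (207 MB), 121 MB left
memory block 3: place P5 (217 MB), 295 MB left
memory block 3: place P6 (200 MB), 95 MB left
memory block 4: place P7 (197 MB), 315 MB left
memory block 4: place P8 (189 MB), 126 MB left
memory block 5: place P9 (218 MB), 294 MB left
memory block 5: place P10 (201 MB), 93 MB left
memory block 6: place P11 (202 MB), 310 MB left
memory block 6: place P12 (201 MB), 109 MB left
memory block 7: place P13 (171 MB), 341 MB left
memory block 7: place P14 (191 MB), 150 MB left
memory block 8: place P15 (207 MB), 305 MB left
8 memory blocks × 512 MB = 4096 MB; used 2978 MB; unused 1118 MB.

1118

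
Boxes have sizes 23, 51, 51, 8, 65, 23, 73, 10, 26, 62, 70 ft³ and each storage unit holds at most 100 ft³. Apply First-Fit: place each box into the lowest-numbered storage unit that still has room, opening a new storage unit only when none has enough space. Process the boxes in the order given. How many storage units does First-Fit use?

6 storage units

Put 23 ft³ in storage unit 1; 77 ft³ remain.
Put 51 ft³ in storage unit 1; 26 ft³ remain.
Put 51 ft³ in storage unit 2; 49 ft³ remain.
Put 8 ft³ in storage unit 1; 18 ft³ remain.
Put 65 ft³ in storage unit 3; 35 ft³ remain.
Put 23 ft³ in storage unit 2; 26 ft³ remain.
Put 73 ft³ in storage unit 4; 27 ft³ remain.
Put 10 ft³ in storage unit 1; 8 ft³ remain.
Put 26 ft³ in storage unit 2; 0 ft³ remain.
Put 62 ft³ in storage unit 5; 38 ft³ remain.
Put 70 ft³ in storage unit 6; 30 ft³ remain.
Final storage units: [23,51,8,10] [51,23,26] [65] [73] [62] [70].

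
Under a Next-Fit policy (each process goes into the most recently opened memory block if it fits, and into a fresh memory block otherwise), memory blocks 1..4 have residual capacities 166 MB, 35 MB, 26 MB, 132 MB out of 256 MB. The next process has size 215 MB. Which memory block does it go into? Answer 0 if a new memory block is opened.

0

Next-Fit only looks at memory block 4, which has 132 MB free.
215 MB does not fit, so a new memory block is opened.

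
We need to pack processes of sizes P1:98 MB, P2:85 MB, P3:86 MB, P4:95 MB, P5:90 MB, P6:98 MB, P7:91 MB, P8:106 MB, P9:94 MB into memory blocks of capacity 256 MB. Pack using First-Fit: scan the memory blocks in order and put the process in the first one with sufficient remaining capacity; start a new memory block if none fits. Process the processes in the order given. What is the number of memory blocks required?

5

Put P1 (98 MB) in memory block 1; 158 MB remain.
Put P2 (85 MB) in memory block 1; 73 MB remain.
Put P3 (86 MB) in memory block 2; 170 MB remain.
Put P4 (95 MB) in memory block 2; 75 MB remain.
Put P5 (90 MB) in memory block 3; 166 MB remain.
Put P6 (98 MB) in memory block 3; 68 MB remain.
Put P7 (91 MB) in memory block 4; 165 MB remain.
Put P8 (106 MB) in memory block 4; 59 MB remain.
Put P9 (94 MB) in memory block 5; 162 MB remain.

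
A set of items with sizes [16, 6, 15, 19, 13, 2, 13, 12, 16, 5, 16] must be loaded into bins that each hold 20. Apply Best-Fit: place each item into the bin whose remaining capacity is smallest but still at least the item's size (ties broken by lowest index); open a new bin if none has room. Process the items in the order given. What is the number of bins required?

bin 1: place 16, 4 left
bin 2: place 6, 14 left
bin 3: place 15, 5 left
bin 4: place 19, 1 left
bin 2: place 13, 1 left
bin 1: place 2, 2 left
bin 5: place 13, 7 left
bin 6: place 12, 8 left
bin 7: place 16, 4 left
bin 3: place 5, 0 left
bin 8: place 16, 4 left

8 bins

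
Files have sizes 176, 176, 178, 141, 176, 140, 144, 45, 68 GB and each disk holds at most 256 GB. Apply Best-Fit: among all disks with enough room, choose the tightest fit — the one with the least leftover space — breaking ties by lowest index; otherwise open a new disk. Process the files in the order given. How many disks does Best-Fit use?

7

Put 176 GB in disk 1; 80 GB remain.
Put 176 GB in disk 2; 80 GB remain.
Put 178 GB in disk 3; 78 GB remain.
Put 141 GB in disk 4; 115 GB remain.
Put 176 GB in disk 5; 80 GB remain.
Put 140 GB in disk 6; 116 GB remain.
Put 144 GB in disk 7; 112 GB remain.
Put 45 GB in disk 3; 33 GB remain.
Put 68 GB in disk 1; 12 GB remain.
Final disks: [176,68] [176] [178,45] [141] [176] [140] [144].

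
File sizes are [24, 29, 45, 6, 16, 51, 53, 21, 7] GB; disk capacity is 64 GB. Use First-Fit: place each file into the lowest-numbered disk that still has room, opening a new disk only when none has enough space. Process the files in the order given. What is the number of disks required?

5

disk 1: place 24 GB, 40 GB left
disk 1: place 29 GB, 11 GB left
disk 2: place 45 GB, 19 GB left
disk 1: place 6 GB, 5 GB left
disk 2: place 16 GB, 3 GB left
disk 3: place 51 GB, 13 GB left
disk 4: place 53 GB, 11 GB left
disk 5: place 21 GB, 43 GB left
disk 3: place 7 GB, 6 GB left
Final disks: [24,29,6] [45,16] [51,7] [53] [21].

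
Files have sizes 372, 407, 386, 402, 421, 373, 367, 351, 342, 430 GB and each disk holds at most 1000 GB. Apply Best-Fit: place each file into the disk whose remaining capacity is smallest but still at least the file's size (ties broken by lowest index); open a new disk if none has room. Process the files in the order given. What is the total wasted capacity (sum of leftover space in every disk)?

disk 1: place 372 GB, 628 GB left
disk 1: place 407 GB, 221 GB left
disk 2: place 386 GB, 614 GB left
disk 2: place 402 GB, 212 GB left
disk 3: place 421 GB, 579 GB left
disk 3: place 373 GB, 206 GB left
disk 4: place 367 GB, 633 GB left
disk 4: place 351 GB, 282 GB left
disk 5: place 342 GB, 658 GB left
disk 5: place 430 GB, 228 GB left
5 disks × 1000 GB = 5000 GB; used 3851 GB; unused 1149 GB.

1149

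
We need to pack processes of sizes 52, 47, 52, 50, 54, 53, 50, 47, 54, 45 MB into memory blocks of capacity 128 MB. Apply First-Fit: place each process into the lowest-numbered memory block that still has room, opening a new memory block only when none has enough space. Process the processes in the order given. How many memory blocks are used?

5

Put 52 MB in memory block 1; 76 MB remain.
Put 47 MB in memory block 1; 29 MB remain.
Put 52 MB in memory block 2; 76 MB remain.
Put 50 MB in memory block 2; 26 MB remain.
Put 54 MB in memory block 3; 74 MB remain.
Put 53 MB in memory block 3; 21 MB remain.
Put 50 MB in memory block 4; 78 MB remain.
Put 47 MB in memory block 4; 31 MB remain.
Put 54 MB in memory block 5; 74 MB remain.
Put 45 MB in memory block 5; 29 MB remain.
Final memory blocks: [52,47] [52,50] [54,53] [50,47] [54,45].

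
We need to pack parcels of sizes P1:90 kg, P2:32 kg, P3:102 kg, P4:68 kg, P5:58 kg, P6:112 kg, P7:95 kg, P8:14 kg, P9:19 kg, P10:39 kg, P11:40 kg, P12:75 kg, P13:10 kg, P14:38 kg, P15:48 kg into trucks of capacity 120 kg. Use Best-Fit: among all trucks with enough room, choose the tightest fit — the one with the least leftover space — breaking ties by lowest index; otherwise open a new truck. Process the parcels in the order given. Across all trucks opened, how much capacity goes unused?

120

truck 1: place P1 (90 kg), 30 kg left
truck 2: place P2 (32 kg), 88 kg left
truck 3: place P3 (102 kg), 18 kg left
truck 2: place P4 (68 kg), 20 kg left
truck 4: place P5 (58 kg), 62 kg left
truck 5: place P6 (112 kg), 8 kg left
truck 6: place P7 (95 kg), 25 kg left
truck 3: place P8 (14 kg), 4 kg left
truck 2: place P9 (19 kg), 1 kg left
truck 4: place P10 (39 kg), 23 kg left
truck 7: place P11 (40 kg), 80 kg left
truck 7: place P12 (75 kg), 5 kg left
truck 4: place P13 (10 kg), 13 kg left
truck 8: place P14 (38 kg), 82 kg left
truck 8: place P15 (48 kg), 34 kg left
8 trucks × 120 kg = 960 kg; used 840 kg; unused 120 kg.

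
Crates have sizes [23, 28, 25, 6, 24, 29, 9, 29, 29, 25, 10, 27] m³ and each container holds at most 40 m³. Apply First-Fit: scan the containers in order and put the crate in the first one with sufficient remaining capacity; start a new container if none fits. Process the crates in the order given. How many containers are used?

container 1: place 23 m³, 17 m³ left
container 2: place 28 m³, 12 m³ left
container 3: place 25 m³, 15 m³ left
container 1: place 6 m³, 11 m³ left
container 4: place 24 m³, 16 m³ left
container 5: place 29 m³, 11 m³ left
container 1: place 9 m³, 2 m³ left
container 6: place 29 m³, 11 m³ left
container 7: place 29 m³, 11 m³ left
container 8: place 25 m³, 15 m³ left
container 2: place 10 m³, 2 m³ left
container 9: place 27 m³, 13 m³ left
Final containers: [23,6,9] [28,10] [25] [24] [29] [29] [29] [25] [27].

9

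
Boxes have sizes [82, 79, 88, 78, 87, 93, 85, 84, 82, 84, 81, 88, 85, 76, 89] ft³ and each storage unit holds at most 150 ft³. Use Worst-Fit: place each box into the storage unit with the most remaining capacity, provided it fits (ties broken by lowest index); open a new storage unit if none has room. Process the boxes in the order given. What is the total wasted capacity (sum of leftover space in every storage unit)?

989

storage unit 1: place 82 ft³, 68 ft³ left
storage unit 2: place 79 ft³, 71 ft³ left
storage unit 3: place 88 ft³, 62 ft³ left
storage unit 4: place 78 ft³, 72 ft³ left
storage unit 5: place 87 ft³, 63 ft³ left
storage unit 6: place 93 ft³, 57 ft³ left
storage unit 7: place 85 ft³, 65 ft³ left
storage unit 8: place 84 ft³, 66 ft³ left
storage unit 9: place 82 ft³, 68 ft³ left
storage unit 10: place 84 ft³, 66 ft³ left
storage unit 11: place 81 ft³, 69 ft³ left
storage unit 12: place 88 ft³, 62 ft³ left
storage unit 13: place 85 ft³, 65 ft³ left
storage unit 14: place 76 ft³, 74 ft³ left
storage unit 15: place 89 ft³, 61 ft³ left
15 storage units × 150 ft³ = 2250 ft³; used 1261 ft³; unused 989 ft³.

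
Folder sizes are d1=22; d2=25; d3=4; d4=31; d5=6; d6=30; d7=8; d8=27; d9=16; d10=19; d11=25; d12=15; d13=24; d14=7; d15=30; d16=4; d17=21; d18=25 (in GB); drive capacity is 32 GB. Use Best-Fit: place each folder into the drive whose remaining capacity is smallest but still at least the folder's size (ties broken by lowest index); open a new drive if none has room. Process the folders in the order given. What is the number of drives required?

d1 (22 GB) → drive 1 (remaining 10 GB)
d2 (25 GB) → drive 2 (remaining 7 GB)
d3 (4 GB) → drive 2 (remaining 3 GB)
d4 (31 GB) → drive 3 (remaining 1 GB)
d5 (6 GB) → drive 1 (remaining 4 GB)
d6 (30 GB) → drive 4 (remaining 2 GB)
d7 (8 GB) → drive 5 (remaining 24 GB)
d8 (27 GB) → drive 6 (remaining 5 GB)
d9 (16 GB) → drive 5 (remaining 8 GB)
d10 (19 GB) → drive 7 (remaining 13 GB)
d11 (25 GB) → drive 8 (remaining 7 GB)
d12 (15 GB) → drive 9 (remaining 17 GB)
d13 (24 GB) → drive 10 (remaining 8 GB)
d14 (7 GB) → drive 8 (remaining 0 GB)
d15 (30 GB) → drive 11 (remaining 2 GB)
d16 (4 GB) → drive 1 (remaining 0 GB)
d17 (21 GB) → drive 12 (remaining 11 GB)
d18 (25 GB) → drive 13 (remaining 7 GB)
Final drives: [22,6,4] [25,4] [31] [30] [8,16] [27] [19] [25,7] [15] [24] [30] [21] [25].

13 drives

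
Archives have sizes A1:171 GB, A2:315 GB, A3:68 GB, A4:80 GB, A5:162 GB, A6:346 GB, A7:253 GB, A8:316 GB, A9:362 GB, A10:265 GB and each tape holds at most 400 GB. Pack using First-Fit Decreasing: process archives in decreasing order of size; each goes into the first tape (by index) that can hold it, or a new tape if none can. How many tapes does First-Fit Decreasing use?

7

Sorted descending: 362, 346, 316, 315, 265, 253, 171, 162, 80, 68.
362 GB → tape 1 (remaining 38 GB)
346 GB → tape 2 (remaining 54 GB)
316 GB → tape 3 (remaining 84 GB)
315 GB → tape 4 (remaining 85 GB)
265 GB → tape 5 (remaining 135 GB)
253 GB → tape 6 (remaining 147 GB)
171 GB → tape 7 (remaining 229 GB)
162 GB → tape 7 (remaining 67 GB)
80 GB → tape 3 (remaining 4 GB)
68 GB → tape 4 (remaining 17 GB)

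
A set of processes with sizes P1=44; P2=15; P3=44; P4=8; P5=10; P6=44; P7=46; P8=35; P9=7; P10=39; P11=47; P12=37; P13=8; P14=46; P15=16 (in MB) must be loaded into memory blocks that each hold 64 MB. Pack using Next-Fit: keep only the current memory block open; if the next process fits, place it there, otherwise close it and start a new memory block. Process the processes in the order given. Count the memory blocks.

memory block 1: place P1 (44 MB), 20 MB left
memory block 1: place P2 (15 MB), 5 MB left
memory block 2: place P3 (44 MB), 20 MB left
memory block 2: place P4 (8 MB), 12 MB left
memory block 2: place P5 (10 MB), 2 MB left
memory block 3: place P6 (44 MB), 20 MB left
memory block 4: place P7 (46 MB), 18 MB left
memory block 5: place P8 (35 MB), 29 MB left
memory block 5: place P9 (7 MB), 22 MB left
memory block 6: place P10 (39 MB), 25 MB left
memory block 7: place P11 (47 MB), 17 MB left
memory block 8: place P12 (37 MB), 27 MB left
memory block 8: place P13 (8 MB), 19 MB left
memory block 9: place P14 (46 MB), 18 MB left
memory block 9: place P15 (16 MB), 2 MB left
Final memory blocks: [44,15] [44,8,10] [44] [46] [35,7] [39] [47] [37,8] [46,16].

9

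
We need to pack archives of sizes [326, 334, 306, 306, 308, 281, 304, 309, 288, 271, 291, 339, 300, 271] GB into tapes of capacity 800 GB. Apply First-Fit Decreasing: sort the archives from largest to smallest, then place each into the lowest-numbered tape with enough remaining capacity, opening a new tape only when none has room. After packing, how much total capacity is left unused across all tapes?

Sorted descending: 339, 334, 326, 309, 308, 306, 306, 304, 300, 291, 288, 281, 271, 271.
Put 339 GB in tape 1; 461 GB remain.
Put 334 GB in tape 1; 127 GB remain.
Put 326 GB in tape 2; 474 GB remain.
Put 309 GB in tape 2; 165 GB remain.
Put 308 GB in tape 3; 492 GB remain.
Put 306 GB in tape 3; 186 GB remain.
Put 306 GB in tape 4; 494 GB remain.
Put 304 GB in tape 4; 190 GB remain.
Put 300 GB in tape 5; 500 GB remain.
Put 291 GB in tape 5; 209 GB remain.
Put 288 GB in tape 6; 512 GB remain.
Put 281 GB in tape 6; 231 GB remain.
Put 271 GB in tape 7; 529 GB remain.
Put 271 GB in tape 7; 258 GB remain.
7 tapes × 800 GB = 5600 GB; used 4234 GB; unused 1366 GB.

1366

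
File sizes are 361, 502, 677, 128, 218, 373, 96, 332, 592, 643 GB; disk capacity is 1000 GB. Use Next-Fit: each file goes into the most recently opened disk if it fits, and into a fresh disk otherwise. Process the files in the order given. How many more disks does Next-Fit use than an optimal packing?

1

Next-Fit: [361,502] [677,128] [218,373,96] [332,592] [643] → 5 disks.
Total size 3922 GB; any packing needs at least ⌈3922/1000⌉ = 4 disks.
An optimal packing achieves that bound: [677,218,96] [643,332] [592,373] [502,361,128] → 4 disks.
Excess: 5 − 4 = 1.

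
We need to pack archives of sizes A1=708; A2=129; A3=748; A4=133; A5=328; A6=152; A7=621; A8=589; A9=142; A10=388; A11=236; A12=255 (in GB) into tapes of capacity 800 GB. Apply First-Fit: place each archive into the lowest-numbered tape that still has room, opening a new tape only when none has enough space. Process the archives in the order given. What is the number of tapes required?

tape 1: place A1 (708 GB), 92 GB left
tape 2: place A2 (129 GB), 671 GB left
tape 3: place A3 (748 GB), 52 GB left
tape 2: place A4 (133 GB), 538 GB left
tape 2: place A5 (328 GB), 210 GB left
tape 2: place A6 (152 GB), 58 GB left
tape 4: place A7 (621 GB), 179 GB left
tape 5: place A8 (589 GB), 211 GB left
tape 4: place A9 (142 GB), 37 GB left
tape 6: place A10 (388 GB), 412 GB left
tape 6: place A11 (236 GB), 176 GB left
tape 7: place A12 (255 GB), 545 GB left

7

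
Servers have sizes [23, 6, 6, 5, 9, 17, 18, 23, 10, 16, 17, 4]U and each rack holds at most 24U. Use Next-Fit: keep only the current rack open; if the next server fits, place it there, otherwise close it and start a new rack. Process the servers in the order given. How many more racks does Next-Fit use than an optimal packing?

Next-Fit: [23] [6,6,5] [9] [17] [18] [23] [10] [16] [17,4] → 9 racks.
Total size 154U; any packing needs at least ⌈154/24⌉ = 7 racks.
An optimal packing achieves that bound: [23] [23] [18,6] [17,6] [17,5] [16,4] [10,9] → 7 racks.
Excess: 9 − 7 = 2.

2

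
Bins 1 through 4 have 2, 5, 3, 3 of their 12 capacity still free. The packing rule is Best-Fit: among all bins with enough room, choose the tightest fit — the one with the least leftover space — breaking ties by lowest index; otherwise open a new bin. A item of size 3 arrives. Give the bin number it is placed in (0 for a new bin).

3

Bins with room: bin 2 (5), bin 3 (3), bin 4 (3).
Tightest fit is bin 3 with 3 free.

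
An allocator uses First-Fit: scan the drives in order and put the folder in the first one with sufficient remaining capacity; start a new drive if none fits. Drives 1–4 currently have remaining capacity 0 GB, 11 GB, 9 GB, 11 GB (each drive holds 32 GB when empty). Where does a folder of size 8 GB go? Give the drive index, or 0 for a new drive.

2

Drives with room: drive 2 (11 GB), drive 3 (9 GB), drive 4 (11 GB).
The first with room is drive 2.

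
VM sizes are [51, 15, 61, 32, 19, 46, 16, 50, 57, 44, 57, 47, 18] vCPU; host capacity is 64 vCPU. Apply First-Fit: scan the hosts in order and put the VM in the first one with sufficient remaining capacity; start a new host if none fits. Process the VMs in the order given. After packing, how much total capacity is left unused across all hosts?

63

Put 51 vCPU in host 1; 13 vCPU remain.
Put 15 vCPU in host 2; 49 vCPU remain.
Put 61 vCPU in host 3; 3 vCPU remain.
Put 32 vCPU in host 2; 17 vCPU remain.
Put 19 vCPU in host 4; 45 vCPU remain.
Put 46 vCPU in host 5; 18 vCPU remain.
Put 16 vCPU in host 2; 1 vCPU remain.
Put 50 vCPU in host 6; 14 vCPU remain.
Put 57 vCPU in host 7; 7 vCPU remain.
Put 44 vCPU in host 4; 1 vCPU remain.
Put 57 vCPU in host 8; 7 vCPU remain.
Put 47 vCPU in host 9; 17 vCPU remain.
Put 18 vCPU in host 5; 0 vCPU remain.
9 hosts × 64 vCPU = 576 vCPU; used 513 vCPU; unused 63 vCPU.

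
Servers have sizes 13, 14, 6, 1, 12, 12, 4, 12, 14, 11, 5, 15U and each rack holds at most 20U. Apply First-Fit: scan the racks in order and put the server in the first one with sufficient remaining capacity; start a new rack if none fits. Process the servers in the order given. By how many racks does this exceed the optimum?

First-Fit: [13,6,1] [14,4] [12,5] [12] [12] [14] [11] [15] → 8 racks.
8 servers exceed 10U (half the capacity), and no two of those can share a rack, so at least 8 racks are needed.
So 8 is already optimal.

0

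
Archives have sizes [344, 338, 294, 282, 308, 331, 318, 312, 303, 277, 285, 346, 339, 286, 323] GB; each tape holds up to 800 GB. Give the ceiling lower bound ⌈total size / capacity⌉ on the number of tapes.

6 tapes

Total size = 344 + 338 + 294 + 282 + 308 + 331 + 318 + 312 + 303 + 277 + 285 + 346 + 339 + 286 + 323 = 4686 GB.
⌈4686 / 800⌉ = 6.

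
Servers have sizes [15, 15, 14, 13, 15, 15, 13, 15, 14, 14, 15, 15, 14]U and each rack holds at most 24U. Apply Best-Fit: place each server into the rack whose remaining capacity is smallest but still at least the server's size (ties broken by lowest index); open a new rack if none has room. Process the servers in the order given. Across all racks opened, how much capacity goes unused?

rack 1: place 15U, 9U left
rack 2: place 15U, 9U left
rack 3: place 14U, 10U left
rack 4: place 13U, 11U left
rack 5: place 15U, 9U left
rack 6: place 15U, 9U left
rack 7: place 13U, 11U left
rack 8: place 15U, 9U left
rack 9: place 14U, 10U left
rack 10: place 14U, 10U left
rack 11: place 15U, 9U left
rack 12: place 15U, 9U left
rack 13: place 14U, 10U left
13 racks × 24U = 312U; used 187U; unused 125U.

125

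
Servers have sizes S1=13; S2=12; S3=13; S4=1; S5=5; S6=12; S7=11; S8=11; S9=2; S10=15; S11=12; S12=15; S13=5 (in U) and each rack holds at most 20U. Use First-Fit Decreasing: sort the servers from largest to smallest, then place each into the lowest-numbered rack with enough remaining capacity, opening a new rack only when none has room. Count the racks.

Sorted descending: 15, 15, 13, 13, 12, 12, 12, 11, 11, 5, 5, 2, 1.
rack 1: place 15U, 5U left
rack 2: place 15U, 5U left
rack 3: place 13U, 7U left
rack 4: place 13U, 7U left
rack 5: place 12U, 8U left
rack 6: place 12U, 8U left
rack 7: place 12U, 8U left
rack 8: place 11U, 9U left
rack 9: place 11U, 9U left
rack 1: place 5U, 0U left
rack 2: place 5U, 0U left
rack 3: place 2U, 5U left
rack 3: place 1U, 4U left
Final racks: [15,5] [15,5] [13,2,1] [13] [12] [12] [12] [11] [11].

9 racks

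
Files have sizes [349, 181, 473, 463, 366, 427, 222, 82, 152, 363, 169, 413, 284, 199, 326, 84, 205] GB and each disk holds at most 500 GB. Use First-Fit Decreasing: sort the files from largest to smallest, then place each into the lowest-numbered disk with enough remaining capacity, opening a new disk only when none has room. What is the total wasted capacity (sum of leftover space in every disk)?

742

Sorted descending: 473, 463, 427, 413, 366, 363, 349, 326, 284, 222, 205, 199, 181, 169, 152, 84, 82.
473 GB → disk 1 (remaining 27 GB)
463 GB → disk 2 (remaining 37 GB)
427 GB → disk 3 (remaining 73 GB)
413 GB → disk 4 (remaining 87 GB)
366 GB → disk 5 (remaining 134 GB)
363 GB → disk 6 (remaining 137 GB)
349 GB → disk 7 (remaining 151 GB)
326 GB → disk 8 (remaining 174 GB)
284 GB → disk 9 (remaining 216 GB)
222 GB → disk 10 (remaining 278 GB)
205 GB → disk 9 (remaining 11 GB)
199 GB → disk 10 (remaining 79 GB)
181 GB → disk 11 (remaining 319 GB)
169 GB → disk 8 (remaining 5 GB)
152 GB → disk 11 (remaining 167 GB)
84 GB → disk 4 (remaining 3 GB)
82 GB → disk 5 (remaining 52 GB)
11 disks × 500 GB = 5500 GB; used 4758 GB; unused 742 GB.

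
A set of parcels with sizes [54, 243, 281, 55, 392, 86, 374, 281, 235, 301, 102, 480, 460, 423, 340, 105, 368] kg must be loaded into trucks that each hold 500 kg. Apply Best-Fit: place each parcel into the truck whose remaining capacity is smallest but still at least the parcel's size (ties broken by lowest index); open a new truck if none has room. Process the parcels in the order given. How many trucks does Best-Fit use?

12 trucks

Put 54 kg in truck 1; 446 kg remain.
Put 243 kg in truck 1; 203 kg remain.
Put 281 kg in truck 2; 219 kg remain.
Put 55 kg in truck 1; 148 kg remain.
Put 392 kg in truck 3; 108 kg remain.
Put 86 kg in truck 3; 22 kg remain.
Put 374 kg in truck 4; 126 kg remain.
Put 281 kg in truck 5; 219 kg remain.
Put 235 kg in truck 6; 265 kg remain.
Put 301 kg in truck 7; 199 kg remain.
Put 102 kg in truck 4; 24 kg remain.
Put 480 kg in truck 8; 20 kg remain.
Put 460 kg in truck 9; 40 kg remain.
Put 423 kg in truck 10; 77 kg remain.
Put 340 kg in truck 11; 160 kg remain.
Put 105 kg in truck 1; 43 kg remain.
Put 368 kg in truck 12; 132 kg remain.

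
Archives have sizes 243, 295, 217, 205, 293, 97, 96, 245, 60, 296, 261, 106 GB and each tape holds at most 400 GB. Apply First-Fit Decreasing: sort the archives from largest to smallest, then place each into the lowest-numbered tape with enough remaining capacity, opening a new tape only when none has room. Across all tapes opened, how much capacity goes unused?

786

Sorted descending: 296, 295, 293, 261, 245, 243, 217, 205, 106, 97, 96, 60.
tape 1: place 296 GB, 104 GB left
tape 2: place 295 GB, 105 GB left
tape 3: place 293 GB, 107 GB left
tape 4: place 261 GB, 139 GB left
tape 5: place 245 GB, 155 GB left
tape 6: place 243 GB, 157 GB left
tape 7: place 217 GB, 183 GB left
tape 8: place 205 GB, 195 GB left
tape 3: place 106 GB, 1 GB left
tape 1: place 97 GB, 7 GB left
tape 2: place 96 GB, 9 GB left
tape 4: place 60 GB, 79 GB left
8 tapes × 400 GB = 3200 GB; used 2414 GB; unused 786 GB.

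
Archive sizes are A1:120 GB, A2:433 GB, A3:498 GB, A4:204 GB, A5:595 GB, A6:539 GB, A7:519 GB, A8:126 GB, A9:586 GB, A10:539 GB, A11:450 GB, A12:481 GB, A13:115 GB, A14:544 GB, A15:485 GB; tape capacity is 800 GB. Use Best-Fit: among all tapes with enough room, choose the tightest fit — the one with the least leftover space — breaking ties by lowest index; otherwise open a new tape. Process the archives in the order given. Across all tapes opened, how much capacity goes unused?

2566

Put A1 (120 GB) in tape 1; 680 GB remain.
Put A2 (433 GB) in tape 1; 247 GB remain.
Put A3 (498 GB) in tape 2; 302 GB remain.
Put A4 (204 GB) in tape 1; 43 GB remain.
Put A5 (595 GB) in tape 3; 205 GB remain.
Put A6 (539 GB) in tape 4; 261 GB remain.
Put A7 (519 GB) in tape 5; 281 GB remain.
Put A8 (126 GB) in tape 3; 79 GB remain.
Put A9 (586 GB) in tape 6; 214 GB remain.
Put A10 (539 GB) in tape 7; 261 GB remain.
Put A11 (450 GB) in tape 8; 350 GB remain.
Put A12 (481 GB) in tape 9; 319 GB remain.
Put A13 (115 GB) in tape 6; 99 GB remain.
Put A14 (544 GB) in tape 10; 256 GB remain.
Put A15 (485 GB) in tape 11; 315 GB remain.
11 tapes × 800 GB = 8800 GB; used 6234 GB; unused 2566 GB.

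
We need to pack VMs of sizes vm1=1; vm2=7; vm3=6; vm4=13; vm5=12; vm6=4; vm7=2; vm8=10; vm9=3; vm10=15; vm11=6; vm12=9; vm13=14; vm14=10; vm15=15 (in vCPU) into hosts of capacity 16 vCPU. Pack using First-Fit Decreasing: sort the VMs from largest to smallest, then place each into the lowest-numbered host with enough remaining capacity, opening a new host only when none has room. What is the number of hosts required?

Sorted descending: 15, 15, 14, 13, 12, 10, 10, 9, 7, 6, 6, 4, 3, 2, 1.
host 1: place 15 vCPU, 1 vCPU left
host 2: place 15 vCPU, 1 vCPU left
host 3: place 14 vCPU, 2 vCPU left
host 4: place 13 vCPU, 3 vCPU left
host 5: place 12 vCPU, 4 vCPU left
host 6: place 10 vCPU, 6 vCPU left
host 7: place 10 vCPU, 6 vCPU left
host 8: place 9 vCPU, 7 vCPU left
host 8: place 7 vCPU, 0 vCPU left
host 6: place 6 vCPU, 0 vCPU left
host 7: place 6 vCPU, 0 vCPU left
host 5: place 4 vCPU, 0 vCPU left
host 4: place 3 vCPU, 0 vCPU left
host 3: place 2 vCPU, 0 vCPU left
host 1: place 1 vCPU, 0 vCPU left

8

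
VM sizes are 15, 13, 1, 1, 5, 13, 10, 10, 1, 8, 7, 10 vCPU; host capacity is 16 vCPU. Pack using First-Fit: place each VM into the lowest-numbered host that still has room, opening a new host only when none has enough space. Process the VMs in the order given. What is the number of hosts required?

15 vCPU → host 1 (remaining 1 vCPU)
13 vCPU → host 2 (remaining 3 vCPU)
1 vCPU → host 1 (remaining 0 vCPU)
1 vCPU → host 2 (remaining 2 vCPU)
5 vCPU → host 3 (remaining 11 vCPU)
13 vCPU → host 4 (remaining 3 vCPU)
10 vCPU → host 3 (remaining 1 vCPU)
10 vCPU → host 5 (remaining 6 vCPU)
1 vCPU → host 2 (remaining 1 vCPU)
8 vCPU → host 6 (remaining 8 vCPU)
7 vCPU → host 6 (remaining 1 vCPU)
10 vCPU → host 7 (remaining 6 vCPU)
Final hosts: [15,1] [13,1,1] [5,10] [13] [10] [8,7] [10].

7 hosts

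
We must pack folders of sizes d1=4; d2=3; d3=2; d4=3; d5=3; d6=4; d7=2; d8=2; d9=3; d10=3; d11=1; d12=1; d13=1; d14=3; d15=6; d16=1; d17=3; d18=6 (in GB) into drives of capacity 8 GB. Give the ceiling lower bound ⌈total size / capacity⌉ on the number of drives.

7 drives

Total size = 4 + 3 + 2 + 3 + 3 + 4 + 2 + 2 + 3 + 3 + 1 + 1 + 1 + 3 + 6 + 1 + 3 + 6 = 51 GB.
⌈51 / 8⌉ = 7.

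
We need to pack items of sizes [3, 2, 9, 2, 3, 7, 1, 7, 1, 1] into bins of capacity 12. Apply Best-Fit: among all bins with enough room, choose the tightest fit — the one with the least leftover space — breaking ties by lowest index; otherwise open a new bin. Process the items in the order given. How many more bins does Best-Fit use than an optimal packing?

Best-Fit: [3,2,3,1,1] [9,2,1] [7] [7] → 4 bins.
Total size 36; any packing needs at least ⌈36/12⌉ = 3 bins.
An optimal packing achieves that bound: [9,3] [7,3,2] [7,2,1,1,1] → 3 bins.
Excess: 4 − 3 = 1.

1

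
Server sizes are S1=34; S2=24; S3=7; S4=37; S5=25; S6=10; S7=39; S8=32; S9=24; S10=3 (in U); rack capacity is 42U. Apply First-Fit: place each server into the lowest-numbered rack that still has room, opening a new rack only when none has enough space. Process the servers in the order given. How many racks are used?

rack 1: place S1 (34U), 8U left
rack 2: place S2 (24U), 18U left
rack 1: place S3 (7U), 1U left
rack 3: place S4 (37U), 5U left
rack 4: place S5 (25U), 17U left
rack 2: place S6 (10U), 8U left
rack 5: place S7 (39U), 3U left
rack 6: place S8 (32U), 10U left
rack 7: place S9 (24U), 18U left
rack 2: place S10 (3U), 5U left

7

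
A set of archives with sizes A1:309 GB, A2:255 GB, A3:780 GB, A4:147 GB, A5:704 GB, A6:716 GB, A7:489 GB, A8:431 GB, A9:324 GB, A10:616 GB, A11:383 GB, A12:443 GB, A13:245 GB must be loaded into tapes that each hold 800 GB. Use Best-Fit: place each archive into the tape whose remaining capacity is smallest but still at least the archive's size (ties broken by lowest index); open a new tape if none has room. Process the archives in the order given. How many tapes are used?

A1 (309 GB) → tape 1 (remaining 491 GB)
A2 (255 GB) → tape 1 (remaining 236 GB)
A3 (780 GB) → tape 2 (remaining 20 GB)
A4 (147 GB) → tape 1 (remaining 89 GB)
A5 (704 GB) → tape 3 (remaining 96 GB)
A6 (716 GB) → tape 4 (remaining 84 GB)
A7 (489 GB) → tape 5 (remaining 311 GB)
A8 (431 GB) → tape 6 (remaining 369 GB)
A9 (324 GB) → tape 6 (remaining 45 GB)
A10 (616 GB) → tape 7 (remaining 184 GB)
A11 (383 GB) → tape 8 (remaining 417 GB)
A12 (443 GB) → tape 9 (remaining 357 GB)
A13 (245 GB) → tape 5 (remaining 66 GB)

9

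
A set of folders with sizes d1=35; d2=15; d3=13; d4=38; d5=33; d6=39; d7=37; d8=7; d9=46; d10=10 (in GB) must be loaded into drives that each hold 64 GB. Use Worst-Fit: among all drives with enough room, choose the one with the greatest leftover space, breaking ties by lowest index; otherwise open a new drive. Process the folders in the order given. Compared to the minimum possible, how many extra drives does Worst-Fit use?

Worst-Fit: [35,15,13] [38] [33,7] [39] [37,10] [46] → 6 drives.
6 folders exceed 32 GB (half the capacity), and no two of those can share a drive, so at least 6 drives are needed.
So 6 is already optimal.

0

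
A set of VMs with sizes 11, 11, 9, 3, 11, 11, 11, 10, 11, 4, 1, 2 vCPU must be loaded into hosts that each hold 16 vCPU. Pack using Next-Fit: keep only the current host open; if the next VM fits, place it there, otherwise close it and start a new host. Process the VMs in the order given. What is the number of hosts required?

9 hosts

host 1: place 11 vCPU, 5 vCPU left
host 2: place 11 vCPU, 5 vCPU left
host 3: place 9 vCPU, 7 vCPU left
host 3: place 3 vCPU, 4 vCPU left
host 4: place 11 vCPU, 5 vCPU left
host 5: place 11 vCPU, 5 vCPU left
host 6: place 11 vCPU, 5 vCPU left
host 7: place 10 vCPU, 6 vCPU left
host 8: place 11 vCPU, 5 vCPU left
host 8: place 4 vCPU, 1 vCPU left
host 8: place 1 vCPU, 0 vCPU left
host 9: place 2 vCPU, 14 vCPU left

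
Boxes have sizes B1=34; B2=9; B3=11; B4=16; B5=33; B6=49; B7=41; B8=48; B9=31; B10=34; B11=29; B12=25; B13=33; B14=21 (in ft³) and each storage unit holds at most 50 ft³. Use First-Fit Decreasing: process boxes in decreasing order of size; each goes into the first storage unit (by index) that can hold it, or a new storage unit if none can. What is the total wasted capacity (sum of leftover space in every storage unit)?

Sorted descending: 49, 48, 41, 34, 34, 33, 33, 31, 29, 25, 21, 16, 11, 9.
storage unit 1: place 49 ft³, 1 ft³ left
storage unit 2: place 48 ft³, 2 ft³ left
storage unit 3: place 41 ft³, 9 ft³ left
storage unit 4: place 34 ft³, 16 ft³ left
storage unit 5: place 34 ft³, 16 ft³ left
storage unit 6: place 33 ft³, 17 ft³ left
storage unit 7: place 33 ft³, 17 ft³ left
storage unit 8: place 31 ft³, 19 ft³ left
storage unit 9: place 29 ft³, 21 ft³ left
storage unit 10: place 25 ft³, 25 ft³ left
storage unit 9: place 21 ft³, 0 ft³ left
storage unit 4: place 16 ft³, 0 ft³ left
storage unit 5: place 11 ft³, 5 ft³ left
storage unit 3: place 9 ft³, 0 ft³ left
10 storage units × 50 ft³ = 500 ft³; used 414 ft³; unused 86 ft³.

86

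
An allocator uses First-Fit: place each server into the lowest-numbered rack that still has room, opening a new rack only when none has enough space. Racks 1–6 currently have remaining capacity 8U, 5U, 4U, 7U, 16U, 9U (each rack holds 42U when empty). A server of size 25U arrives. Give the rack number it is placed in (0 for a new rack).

0

No rack has ≥ 25U free, so a new rack is opened.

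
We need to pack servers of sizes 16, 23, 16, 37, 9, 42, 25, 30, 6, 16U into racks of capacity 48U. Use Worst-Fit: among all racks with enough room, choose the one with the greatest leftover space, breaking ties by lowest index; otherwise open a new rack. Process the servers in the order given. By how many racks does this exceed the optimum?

Worst-Fit: [16,23] [16,9,6] [37] [42] [25,16] [30] → 6 racks.
Total size 220U; any packing needs at least ⌈220/48⌉ = 5 racks.
An optimal packing achieves that bound: [42,6] [37,9] [30,16] [25,23] [16,16] → 5 racks.
Excess: 6 − 5 = 1.

1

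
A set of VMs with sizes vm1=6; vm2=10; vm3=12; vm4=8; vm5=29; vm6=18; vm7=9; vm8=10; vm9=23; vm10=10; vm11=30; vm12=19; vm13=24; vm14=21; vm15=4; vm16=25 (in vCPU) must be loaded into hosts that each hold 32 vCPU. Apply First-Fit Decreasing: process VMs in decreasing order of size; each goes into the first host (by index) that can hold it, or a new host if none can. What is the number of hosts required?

Sorted descending: 30, 29, 25, 24, 23, 21, 19, 18, 12, 10, 10, 10, 9, 8, 6, 4.
Put 30 vCPU in host 1; 2 vCPU remain.
Put 29 vCPU in host 2; 3 vCPU remain.
Put 25 vCPU in host 3; 7 vCPU remain.
Put 24 vCPU in host 4; 8 vCPU remain.
Put 23 vCPU in host 5; 9 vCPU remain.
Put 21 vCPU in host 6; 11 vCPU remain.
Put 19 vCPU in host 7; 13 vCPU remain.
Put 18 vCPU in host 8; 14 vCPU remain.
Put 12 vCPU in host 7; 1 vCPU remain.
Put 10 vCPU in host 6; 1 vCPU remain.
Put 10 vCPU in host 8; 4 vCPU remain.
Put 10 vCPU in host 9; 22 vCPU remain.
Put 9 vCPU in host 5; 0 vCPU remain.
Put 8 vCPU in host 4; 0 vCPU remain.
Put 6 vCPU in host 3; 1 vCPU remain.
Put 4 vCPU in host 8; 0 vCPU remain.
Final hosts: [30] [29] [25,6] [24,8] [23,9] [21,10] [19,12] [18,10,4] [10].

9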